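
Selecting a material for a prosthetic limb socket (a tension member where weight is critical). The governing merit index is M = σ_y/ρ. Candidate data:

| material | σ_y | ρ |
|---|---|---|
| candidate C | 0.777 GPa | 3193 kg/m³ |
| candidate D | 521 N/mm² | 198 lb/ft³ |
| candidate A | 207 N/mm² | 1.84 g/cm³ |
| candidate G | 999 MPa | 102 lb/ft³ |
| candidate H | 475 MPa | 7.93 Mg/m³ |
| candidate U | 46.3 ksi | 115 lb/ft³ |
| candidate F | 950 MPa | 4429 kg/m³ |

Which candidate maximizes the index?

candidate G

Putting every candidate on a common basis:
  candidate C: σ_y = 777.0 MPa, ρ = 3193 kg/m³
  candidate D: σ_y = 521.0 MPa, ρ = 3172 kg/m³
  candidate A: σ_y = 207.0 MPa, ρ = 1840 kg/m³
  candidate G: σ_y = 999.0 MPa, ρ = 1634 kg/m³
  candidate H: σ_y = 475.0 MPa, ρ = 7930 kg/m³
  candidate U: σ_y = 319.2 MPa, ρ = 1842 kg/m³
  candidate F: σ_y = 950.0 MPa, ρ = 4429 kg/m³
  candidate G: M = 611 kN·m/kg
  candidate C: M = 243 kN·m/kg
  candidate F: M = 214 kN·m/kg
  candidate U: M = 173 kN·m/kg
  candidate D: M = 164 kN·m/kg
  candidate A: M = 112 kN·m/kg
  candidate H: M = 59.9 kN·m/kg
The maximum is for candidate G.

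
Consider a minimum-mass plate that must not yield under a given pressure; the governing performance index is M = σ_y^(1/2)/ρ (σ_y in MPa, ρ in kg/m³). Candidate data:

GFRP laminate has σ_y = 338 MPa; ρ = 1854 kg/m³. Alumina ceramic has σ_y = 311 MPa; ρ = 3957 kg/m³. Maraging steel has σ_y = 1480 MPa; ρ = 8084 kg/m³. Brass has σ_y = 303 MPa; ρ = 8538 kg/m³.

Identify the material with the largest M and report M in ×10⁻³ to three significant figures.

Evaluate M for each candidate:
  GFRP laminate: M = 9.92×10⁻³
  maraging steel: M = 4.76×10⁻³
  alumina ceramic: M = 4.46×10⁻³
  brass: M = 2.04×10⁻³
GFRP laminate has the largest M.

GFRP laminate, M = 9.92×10⁻³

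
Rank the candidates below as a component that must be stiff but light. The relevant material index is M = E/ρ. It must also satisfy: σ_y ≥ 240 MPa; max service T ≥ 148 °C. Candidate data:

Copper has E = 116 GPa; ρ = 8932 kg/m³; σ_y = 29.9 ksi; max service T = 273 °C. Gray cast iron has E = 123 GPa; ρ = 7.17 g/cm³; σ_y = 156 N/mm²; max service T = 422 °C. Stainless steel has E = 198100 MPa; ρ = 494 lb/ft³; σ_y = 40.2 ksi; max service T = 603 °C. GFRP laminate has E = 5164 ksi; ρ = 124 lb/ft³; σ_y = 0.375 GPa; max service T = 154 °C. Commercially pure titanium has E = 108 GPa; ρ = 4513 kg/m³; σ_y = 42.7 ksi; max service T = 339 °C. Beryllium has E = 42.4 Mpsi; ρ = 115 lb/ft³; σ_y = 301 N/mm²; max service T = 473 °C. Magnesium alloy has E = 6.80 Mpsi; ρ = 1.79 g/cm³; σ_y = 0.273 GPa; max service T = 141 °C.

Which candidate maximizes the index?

beryllium

Screen on constraints: σ_y ≥ 240 MPa; max service T ≥ 148 °C. Survivors: stainless steel, GFRP laminate, commercially pure titanium, beryllium.
After converting to SI:
  stainless steel: E = 198.1 GPa, ρ = 7913 kg/m³
  GFRP laminate: E = 35.60 GPa, ρ = 1986 kg/m³
  commercially pure titanium: E = 108.0 GPa, ρ = 4513 kg/m³
  beryllium: E = 292.3 GPa, ρ = 1842 kg/m³
  beryllium: M = 159 MN·m/kg
  stainless steel: M = 25.0 MN·m/kg
  commercially pure titanium: M = 23.9 MN·m/kg
  GFRP laminate: M = 17.9 MN·m/kg
Beryllium ranks first.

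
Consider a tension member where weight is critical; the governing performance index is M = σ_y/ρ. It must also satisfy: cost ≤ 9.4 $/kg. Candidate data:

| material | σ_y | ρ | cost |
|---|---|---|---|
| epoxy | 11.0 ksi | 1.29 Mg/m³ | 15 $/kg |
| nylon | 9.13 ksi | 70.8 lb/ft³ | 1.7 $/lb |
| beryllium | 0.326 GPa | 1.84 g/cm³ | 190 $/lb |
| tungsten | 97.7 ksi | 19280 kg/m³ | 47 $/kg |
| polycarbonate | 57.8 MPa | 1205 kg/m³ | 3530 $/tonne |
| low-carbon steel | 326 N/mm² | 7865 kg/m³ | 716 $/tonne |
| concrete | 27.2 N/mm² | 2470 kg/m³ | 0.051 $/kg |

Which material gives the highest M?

Screen on constraints: cost ≤ 9.4 $/kg. Survivors: nylon, polycarbonate, low-carbon steel, concrete.
In SI units:
  nylon: σ_y = 62.95 MPa, ρ = 1134 kg/m³
  polycarbonate: σ_y = 57.80 MPa, ρ = 1205 kg/m³
  low-carbon steel: σ_y = 326.0 MPa, ρ = 7865 kg/m³
  concrete: σ_y = 27.20 MPa, ρ = 2470 kg/m³
  nylon: M = 55.5 kN·m/kg
  polycarbonate: M = 48.0 kN·m/kg
  low-carbon steel: M = 41.4 kN·m/kg
  concrete: M = 11.0 kN·m/kg
Nylon ranks first.

nylon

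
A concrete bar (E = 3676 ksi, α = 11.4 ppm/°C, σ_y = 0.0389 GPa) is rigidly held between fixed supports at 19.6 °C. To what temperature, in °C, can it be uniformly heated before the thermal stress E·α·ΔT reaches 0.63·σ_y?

E = 3676 ksi = 25.35 GPa.
σ_y = 0.0389 GPa = 38.90 MPa.
E·α·ΔT = 24.51 MPa ⇒ ΔT = 24.51 / (25.35×10³ × 11.4×10⁻⁶) = 84.82 K.
T = 19.6 + 84.82 = 104.4 °C.

104 °C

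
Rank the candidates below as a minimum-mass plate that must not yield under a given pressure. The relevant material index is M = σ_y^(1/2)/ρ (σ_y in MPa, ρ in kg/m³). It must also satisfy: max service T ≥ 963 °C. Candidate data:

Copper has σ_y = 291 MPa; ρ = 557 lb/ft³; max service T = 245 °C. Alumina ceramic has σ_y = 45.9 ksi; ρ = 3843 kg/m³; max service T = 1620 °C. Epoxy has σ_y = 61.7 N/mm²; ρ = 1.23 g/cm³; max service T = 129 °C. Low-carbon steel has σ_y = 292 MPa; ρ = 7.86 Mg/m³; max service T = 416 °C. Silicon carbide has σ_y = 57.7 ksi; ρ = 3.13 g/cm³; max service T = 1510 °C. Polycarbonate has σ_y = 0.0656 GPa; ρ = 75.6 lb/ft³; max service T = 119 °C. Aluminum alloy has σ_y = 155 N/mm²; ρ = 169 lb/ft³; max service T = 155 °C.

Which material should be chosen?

silicon carbide

Screen on constraints: max service T ≥ 963 °C. Survivors: alumina ceramic, silicon carbide.
Convert each candidate to consistent units, then evaluate M:
  alumina ceramic: σ_y = 316.5 MPa, ρ = 3843 kg/m³
  silicon carbide: σ_y = 397.8 MPa, ρ = 3130 kg/m³
  silicon carbide: M = 6.37×10⁻³
  alumina ceramic: M = 4.63×10⁻³
The maximum is for silicon carbide.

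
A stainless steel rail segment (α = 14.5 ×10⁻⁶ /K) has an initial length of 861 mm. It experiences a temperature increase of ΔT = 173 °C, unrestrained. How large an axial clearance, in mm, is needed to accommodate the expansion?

ΔL = α·L₀·ΔT = 14.5×10⁻⁶ × 861 mm × 173.0 K = 2.16 mm.

2.16 mm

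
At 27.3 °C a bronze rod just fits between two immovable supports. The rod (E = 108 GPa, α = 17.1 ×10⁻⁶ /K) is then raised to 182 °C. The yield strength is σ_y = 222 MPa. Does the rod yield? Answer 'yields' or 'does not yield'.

yields

ΔT = 154.7 K. Constrained thermal stress σ = E·α·ΔT = 108.0×10³ MPa × 17.1×10⁻⁶ × 154.7 = 286 MPa (compressive).
Compare to σ_y = 222 MPa: σ ≥ σ_y, so it yields.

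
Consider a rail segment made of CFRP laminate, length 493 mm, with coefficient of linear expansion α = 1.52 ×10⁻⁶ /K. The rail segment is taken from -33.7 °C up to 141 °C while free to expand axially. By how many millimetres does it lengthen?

0.131 mm

ΔT = 141 − (-33.7) = 174.7 K.
ΔL = α·L₀·ΔT = 1.52×10⁻⁶ × 493 mm × 174.7 K = 0.131 mm.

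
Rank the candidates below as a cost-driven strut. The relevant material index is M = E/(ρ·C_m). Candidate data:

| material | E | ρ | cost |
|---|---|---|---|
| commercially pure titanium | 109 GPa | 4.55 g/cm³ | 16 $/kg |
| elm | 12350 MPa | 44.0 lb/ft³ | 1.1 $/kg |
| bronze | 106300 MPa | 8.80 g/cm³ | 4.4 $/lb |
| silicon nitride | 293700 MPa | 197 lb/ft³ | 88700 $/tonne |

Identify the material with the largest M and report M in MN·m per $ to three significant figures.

elm, M = 15.9 MN·m per $

In SI units:
  commercially pure titanium: E = 109.0 GPa, ρ = 4550 kg/m³, cost = 16.00 $/kg
  elm: E = 12.35 GPa, ρ = 704.8 kg/m³, cost = 1.100 $/kg
  bronze: E = 106.3 GPa, ρ = 8800 kg/m³, cost = 9.700 $/kg
  silicon nitride: E = 293.7 GPa, ρ = 3156 kg/m³, cost = 88.70 $/kg
  elm: M = 15.9 MN·m per $
  commercially pure titanium: M = 1.50 MN·m per $
  bronze: M = 1.25 MN·m per $
  silicon nitride: M = 1.05 MN·m per $
Elm has the largest M.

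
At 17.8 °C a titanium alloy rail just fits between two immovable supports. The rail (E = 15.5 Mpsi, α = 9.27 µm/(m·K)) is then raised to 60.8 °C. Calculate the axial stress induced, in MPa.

E = 15.5 Mpsi = 106.9 GPa.
ΔT = 43.00 K. Constrained thermal stress σ = E·α·ΔT = 106.9×10³ MPa × 9.27×10⁻⁶ × 43.00 = 42.6 MPa (compressive).

42.6 MPa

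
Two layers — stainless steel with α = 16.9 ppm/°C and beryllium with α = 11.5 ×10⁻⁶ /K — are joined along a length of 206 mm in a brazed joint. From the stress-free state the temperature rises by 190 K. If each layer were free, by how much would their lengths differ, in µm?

Δα = |16.9 − 11.5|×10⁻⁶/K = 5.40×10⁻⁶/K.
ΔL_mismatch = Δα·L·ΔT = 5.40×10⁻⁶ × 206.0 mm × 190.0 K = 211 µm.

211 µm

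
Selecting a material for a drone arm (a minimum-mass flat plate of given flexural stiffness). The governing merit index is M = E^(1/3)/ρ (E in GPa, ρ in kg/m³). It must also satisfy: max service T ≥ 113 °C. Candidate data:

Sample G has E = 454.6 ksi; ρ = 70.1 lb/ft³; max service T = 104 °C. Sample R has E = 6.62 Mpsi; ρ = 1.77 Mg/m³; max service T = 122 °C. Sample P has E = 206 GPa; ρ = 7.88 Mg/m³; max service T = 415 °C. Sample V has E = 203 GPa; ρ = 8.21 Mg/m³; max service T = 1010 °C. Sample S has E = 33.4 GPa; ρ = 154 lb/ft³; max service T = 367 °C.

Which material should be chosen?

Screen on constraints: max service T ≥ 113 °C. Survivors: sample R, sample P, sample V, sample S.
In SI units:
  sample R: E = 45.64 GPa, ρ = 1770 kg/m³
  sample P: E = 206.0 GPa, ρ = 7880 kg/m³
  sample V: E = 203.0 GPa, ρ = 8210 kg/m³
  sample S: E = 33.40 GPa, ρ = 2467 kg/m³
  sample R: M = 2.02×10⁻³
  sample S: M = 1.31×10⁻³
  sample P: M = 0.749×10⁻³
  sample V: M = 0.716×10⁻³
The maximum is for sample R.

sample R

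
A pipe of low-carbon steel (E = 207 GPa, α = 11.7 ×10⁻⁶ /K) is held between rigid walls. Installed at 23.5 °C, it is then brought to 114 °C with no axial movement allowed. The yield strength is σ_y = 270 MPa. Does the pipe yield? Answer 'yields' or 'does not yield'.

ΔT = 90.50 K. Constrained thermal stress σ = E·α·ΔT = 207.0×10³ MPa × 11.7×10⁻⁶ × 90.50 = 219 MPa (compressive).
Compare to σ_y = 270 MPa: σ < σ_y, so it does not yield.

does not yield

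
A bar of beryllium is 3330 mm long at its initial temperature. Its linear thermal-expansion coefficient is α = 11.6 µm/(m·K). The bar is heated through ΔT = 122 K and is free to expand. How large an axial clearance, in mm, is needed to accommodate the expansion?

ΔL = α·L₀·ΔT = 11.6×10⁻⁶ × 3330 mm × 122.0 K = 4.71 mm.

4.71 mm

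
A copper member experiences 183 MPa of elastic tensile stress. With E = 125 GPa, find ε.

1.46×10⁻³

ε = σ/E = 183 / 125000 = 1.46×10⁻³.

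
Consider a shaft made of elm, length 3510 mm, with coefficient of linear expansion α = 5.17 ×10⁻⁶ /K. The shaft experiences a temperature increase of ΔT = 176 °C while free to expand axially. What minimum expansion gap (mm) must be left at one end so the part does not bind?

ΔL = α·L₀·ΔT = 5.17×10⁻⁶ × 3510 mm × 176.0 K = 3.19 mm.

3.19 mm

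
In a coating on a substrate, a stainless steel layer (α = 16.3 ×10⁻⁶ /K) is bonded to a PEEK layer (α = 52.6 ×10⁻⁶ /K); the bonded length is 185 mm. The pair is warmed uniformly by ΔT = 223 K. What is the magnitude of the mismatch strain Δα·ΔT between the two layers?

8.09×10⁻³

Δα = |16.3 − 52.6|×10⁻⁶/K = 36.3×10⁻⁶/K.
Mismatch strain = Δα·ΔT = 36.3×10⁻⁶ × 223.0 = 8.09×10⁻³.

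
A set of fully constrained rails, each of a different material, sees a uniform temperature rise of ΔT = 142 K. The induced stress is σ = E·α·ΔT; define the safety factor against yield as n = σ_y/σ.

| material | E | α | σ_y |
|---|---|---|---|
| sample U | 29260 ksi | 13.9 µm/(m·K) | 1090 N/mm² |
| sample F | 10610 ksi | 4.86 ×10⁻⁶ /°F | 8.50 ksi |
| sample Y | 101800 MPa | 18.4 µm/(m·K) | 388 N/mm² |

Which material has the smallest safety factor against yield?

sample F

In consistent units (E in GPa, α in ×10⁻⁶/K, σ_y in MPa):
  sample U: E = 201.7, α = 13.9, σ_y = 1090 → σ = 398 MPa, n = 2.74
  sample F: E = 73.15, α = 8.75, σ_y = 58.61 → σ = 90.9 MPa, n = 0.645
  sample Y: E = 101.8, α = 18.4, σ_y = 388.0 → σ = 266 MPa, n = 1.46
The minimum is sample F at n = 0.645.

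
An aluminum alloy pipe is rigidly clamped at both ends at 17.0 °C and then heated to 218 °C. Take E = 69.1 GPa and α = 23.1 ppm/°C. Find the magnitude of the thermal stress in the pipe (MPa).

321 MPa

ΔT = 201.0 K. Constrained thermal stress σ = E·α·ΔT = 69.10×10³ MPa × 23.1×10⁻⁶ × 201.0 = 321 MPa (compressive).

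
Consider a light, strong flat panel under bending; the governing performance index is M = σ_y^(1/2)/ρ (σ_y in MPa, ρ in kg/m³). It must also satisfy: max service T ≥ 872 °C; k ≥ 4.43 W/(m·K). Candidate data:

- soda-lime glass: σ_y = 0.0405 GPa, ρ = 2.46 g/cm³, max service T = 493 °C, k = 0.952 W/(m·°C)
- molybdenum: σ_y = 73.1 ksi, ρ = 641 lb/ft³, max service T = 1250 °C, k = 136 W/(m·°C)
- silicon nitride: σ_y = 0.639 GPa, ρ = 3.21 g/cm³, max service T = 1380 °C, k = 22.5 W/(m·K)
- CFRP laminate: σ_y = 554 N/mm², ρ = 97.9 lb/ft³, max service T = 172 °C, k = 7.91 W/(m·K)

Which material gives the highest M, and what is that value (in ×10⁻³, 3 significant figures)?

silicon nitride, M = 7.87×10⁻³

Screen on constraints: max service T ≥ 872 °C; k ≥ 4.43 W/(m·K). Survivors: molybdenum, silicon nitride.
In SI units:
  molybdenum: σ_y = 504.0 MPa, ρ = 10270 kg/m³
  silicon nitride: σ_y = 639.0 MPa, ρ = 3210 kg/m³
  silicon nitride: M = 7.87×10⁻³
  molybdenum: M = 2.19×10⁻³
Silicon nitride has the largest M.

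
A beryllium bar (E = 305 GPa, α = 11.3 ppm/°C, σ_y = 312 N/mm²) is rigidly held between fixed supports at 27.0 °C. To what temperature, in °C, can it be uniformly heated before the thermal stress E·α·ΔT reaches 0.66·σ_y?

86.7 °C

σ_y = 312 N/mm² = 312.0 MPa.
E·α·ΔT = 205.9 MPa ⇒ ΔT = 205.9 / (305.0×10³ × 11.3×10⁻⁶) = 59.75 K.
T = 27.0 + 59.75 = 86.75 °C.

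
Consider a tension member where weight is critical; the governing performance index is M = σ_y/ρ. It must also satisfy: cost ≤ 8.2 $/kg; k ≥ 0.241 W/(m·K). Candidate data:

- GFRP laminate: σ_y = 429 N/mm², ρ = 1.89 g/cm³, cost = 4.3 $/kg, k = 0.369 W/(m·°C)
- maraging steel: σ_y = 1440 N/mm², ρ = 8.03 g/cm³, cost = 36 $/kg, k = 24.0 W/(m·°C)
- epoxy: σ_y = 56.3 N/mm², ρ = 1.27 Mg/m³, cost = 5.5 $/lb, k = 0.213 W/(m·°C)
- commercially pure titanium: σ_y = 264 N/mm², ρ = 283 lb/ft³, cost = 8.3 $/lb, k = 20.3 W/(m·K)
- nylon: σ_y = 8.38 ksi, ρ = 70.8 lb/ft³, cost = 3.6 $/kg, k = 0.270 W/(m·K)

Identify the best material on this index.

GFRP laminate

Screen on constraints: cost ≤ 8.2 $/kg; k ≥ 0.241 W/(m·K). Survivors: GFRP laminate, nylon.
In SI units:
  GFRP laminate: σ_y = 429.0 MPa, ρ = 1890 kg/m³
  nylon: σ_y = 57.78 MPa, ρ = 1134 kg/m³
  GFRP laminate: M = 227 kN·m/kg
  nylon: M = 50.9 kN·m/kg
The maximum is for GFRP laminate.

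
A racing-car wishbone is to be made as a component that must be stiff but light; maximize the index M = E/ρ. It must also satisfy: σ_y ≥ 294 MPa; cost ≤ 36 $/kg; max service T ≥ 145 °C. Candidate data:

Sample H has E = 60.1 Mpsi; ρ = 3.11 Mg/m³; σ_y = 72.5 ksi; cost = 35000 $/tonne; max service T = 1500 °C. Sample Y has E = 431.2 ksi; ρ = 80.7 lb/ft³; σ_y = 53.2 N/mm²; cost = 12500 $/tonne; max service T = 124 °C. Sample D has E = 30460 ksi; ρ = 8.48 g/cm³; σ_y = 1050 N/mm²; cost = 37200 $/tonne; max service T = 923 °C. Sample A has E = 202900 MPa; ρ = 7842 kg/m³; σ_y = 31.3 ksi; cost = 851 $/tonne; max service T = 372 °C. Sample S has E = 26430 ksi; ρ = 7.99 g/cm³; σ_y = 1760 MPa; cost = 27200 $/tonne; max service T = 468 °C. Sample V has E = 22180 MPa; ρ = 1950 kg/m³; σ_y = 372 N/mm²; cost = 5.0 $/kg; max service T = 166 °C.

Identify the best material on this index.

Screen on constraints: σ_y ≥ 294 MPa; cost ≤ 36 $/kg; max service T ≥ 145 °C. Survivors: sample H, sample S, sample V.
After converting to SI:
  sample H: E = 414.4 GPa, ρ = 3110 kg/m³
  sample S: E = 182.2 GPa, ρ = 7990 kg/m³
  sample V: E = 22.18 GPa, ρ = 1950 kg/m³
  sample H: M = 133 MN·m/kg
  sample S: M = 22.8 MN·m/kg
  sample V: M = 11.4 MN·m/kg
Sample H has the largest M.

sample H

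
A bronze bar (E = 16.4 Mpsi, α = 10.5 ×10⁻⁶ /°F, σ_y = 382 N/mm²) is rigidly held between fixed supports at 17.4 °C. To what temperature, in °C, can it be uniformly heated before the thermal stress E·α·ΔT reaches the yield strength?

196 °C

E = 16.4 Mpsi = 113.1 GPa.
α = 10.5×10⁻⁶/°F × 9/5 = 18.9×10⁻⁶/K.
σ_y = 382 N/mm² = 382.0 MPa.
E·α·ΔT = 382.0 MPa ⇒ ΔT = 382.0 / (113.1×10³ × 18.9×10⁻⁶) = 178.7 K.
T = 17.4 + 178.7 = 196.1 °C.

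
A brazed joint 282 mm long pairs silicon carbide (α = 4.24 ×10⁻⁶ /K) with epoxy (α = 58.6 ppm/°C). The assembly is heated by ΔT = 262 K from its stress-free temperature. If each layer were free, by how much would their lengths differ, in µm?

Δα = |4.24 − 58.6|×10⁻⁶/K = 54.4×10⁻⁶/K.
ΔL_mismatch = Δα·L·ΔT = 54.4×10⁻⁶ × 282.0 mm × 262.0 K = 4020 µm.

4020 µm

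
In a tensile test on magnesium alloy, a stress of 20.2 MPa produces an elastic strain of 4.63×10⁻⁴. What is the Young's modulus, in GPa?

43.6 GPa

E = σ/ε = 20.2 MPa / 4.63×10⁻⁴ = 43630 MPa = 43.6 GPa.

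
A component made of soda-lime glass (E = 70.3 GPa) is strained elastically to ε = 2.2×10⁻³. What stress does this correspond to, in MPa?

155 MPa

σ = E·ε = 70300 MPa × 2.2×10⁻³ = 155 MPa.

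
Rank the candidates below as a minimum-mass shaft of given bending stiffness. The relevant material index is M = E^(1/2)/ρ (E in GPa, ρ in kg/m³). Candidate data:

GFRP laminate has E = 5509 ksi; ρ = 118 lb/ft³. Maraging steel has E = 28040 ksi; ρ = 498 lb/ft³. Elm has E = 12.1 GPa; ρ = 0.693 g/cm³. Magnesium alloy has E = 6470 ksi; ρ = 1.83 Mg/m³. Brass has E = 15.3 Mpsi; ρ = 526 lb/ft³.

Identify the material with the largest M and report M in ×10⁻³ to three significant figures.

elm, M = 5.02×10⁻³

In SI units:
  GFRP laminate: E = 37.98 GPa, ρ = 1890 kg/m³
  maraging steel: E = 193.3 GPa, ρ = 7977 kg/m³
  elm: E = 12.10 GPa, ρ = 693.0 kg/m³
  magnesium alloy: E = 44.61 GPa, ρ = 1830 kg/m³
  brass: E = 105.5 GPa, ρ = 8426 kg/m³
  elm: M = 5.02×10⁻³
  magnesium alloy: M = 3.65×10⁻³
  GFRP laminate: M = 3.26×10⁻³
  maraging steel: M = 1.74×10⁻³
  brass: M = 1.22×10⁻³
Highest index: elm.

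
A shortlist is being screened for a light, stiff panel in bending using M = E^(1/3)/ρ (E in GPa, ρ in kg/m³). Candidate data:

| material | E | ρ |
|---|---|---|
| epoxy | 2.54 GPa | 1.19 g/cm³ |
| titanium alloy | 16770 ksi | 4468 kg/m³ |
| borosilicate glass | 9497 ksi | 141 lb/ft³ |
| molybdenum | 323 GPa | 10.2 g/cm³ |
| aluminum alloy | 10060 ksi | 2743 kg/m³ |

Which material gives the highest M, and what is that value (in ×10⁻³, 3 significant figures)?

Normalizing units and computing the index:
  epoxy: E = 2.540 GPa, ρ = 1190 kg/m³
  titanium alloy: E = 115.6 GPa, ρ = 4468 kg/m³
  borosilicate glass: E = 65.48 GPa, ρ = 2259 kg/m³
  molybdenum: E = 323.0 GPa, ρ = 10200 kg/m³
  aluminum alloy: E = 69.36 GPa, ρ = 2743 kg/m³
  borosilicate glass: M = 1.78×10⁻³
  aluminum alloy: M = 1.50×10⁻³
  epoxy: M = 1.15×10⁻³
  titanium alloy: M = 1.09×10⁻³
  molybdenum: M = 0.673×10⁻³
The maximum is for borosilicate glass.

borosilicate glass, M = 1.78×10⁻³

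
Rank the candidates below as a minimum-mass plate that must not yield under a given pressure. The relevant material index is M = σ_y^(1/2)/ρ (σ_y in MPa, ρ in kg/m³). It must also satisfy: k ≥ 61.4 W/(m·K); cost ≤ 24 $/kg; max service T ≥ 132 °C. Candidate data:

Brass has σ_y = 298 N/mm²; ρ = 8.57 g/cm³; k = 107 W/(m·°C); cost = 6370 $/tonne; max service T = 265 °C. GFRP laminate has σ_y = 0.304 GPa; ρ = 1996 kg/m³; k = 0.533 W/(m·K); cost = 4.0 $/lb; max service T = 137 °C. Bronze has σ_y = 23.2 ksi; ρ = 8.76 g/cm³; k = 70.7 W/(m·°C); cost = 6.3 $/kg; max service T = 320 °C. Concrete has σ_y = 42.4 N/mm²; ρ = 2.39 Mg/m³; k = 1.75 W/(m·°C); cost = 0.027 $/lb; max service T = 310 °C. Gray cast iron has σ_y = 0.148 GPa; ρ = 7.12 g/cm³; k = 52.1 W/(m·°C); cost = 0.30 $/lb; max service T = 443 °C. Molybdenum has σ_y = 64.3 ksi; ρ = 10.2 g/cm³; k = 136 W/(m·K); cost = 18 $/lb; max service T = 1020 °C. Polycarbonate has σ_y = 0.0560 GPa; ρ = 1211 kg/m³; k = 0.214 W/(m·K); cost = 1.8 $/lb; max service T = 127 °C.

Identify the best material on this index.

brass

Screen on constraints: k ≥ 61.4 W/(m·K); cost ≤ 24 $/kg; max service T ≥ 132 °C. Survivors: brass, bronze.
After converting to SI:
  brass: σ_y = 298.0 MPa, ρ = 8570 kg/m³
  bronze: σ_y = 160.0 MPa, ρ = 8760 kg/m³
  brass: M = 2.01×10⁻³
  bronze: M = 1.44×10⁻³
Brass ranks first.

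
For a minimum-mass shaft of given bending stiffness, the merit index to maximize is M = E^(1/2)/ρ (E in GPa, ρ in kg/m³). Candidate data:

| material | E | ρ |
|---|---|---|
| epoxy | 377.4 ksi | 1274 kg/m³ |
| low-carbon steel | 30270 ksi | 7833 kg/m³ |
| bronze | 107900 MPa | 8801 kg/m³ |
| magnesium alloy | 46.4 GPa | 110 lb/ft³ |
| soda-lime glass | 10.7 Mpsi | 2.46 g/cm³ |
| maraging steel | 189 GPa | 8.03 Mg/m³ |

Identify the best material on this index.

Putting every candidate on a common basis:
  epoxy: E = 2.602 GPa, ρ = 1274 kg/m³
  low-carbon steel: E = 208.7 GPa, ρ = 7833 kg/m³
  bronze: E = 107.9 GPa, ρ = 8801 kg/m³
  magnesium alloy: E = 46.40 GPa, ρ = 1762 kg/m³
  soda-lime glass: E = 73.77 GPa, ρ = 2460 kg/m³
  maraging steel: E = 189.0 GPa, ρ = 8030 kg/m³
  magnesium alloy: M = 3.87×10⁻³
  soda-lime glass: M = 3.49×10⁻³
  low-carbon steel: M = 1.84×10⁻³
  maraging steel: M = 1.71×10⁻³
  epoxy: M = 1.27×10⁻³
  bronze: M = 1.18×10⁻³
Magnesium alloy ranks first.

magnesium alloy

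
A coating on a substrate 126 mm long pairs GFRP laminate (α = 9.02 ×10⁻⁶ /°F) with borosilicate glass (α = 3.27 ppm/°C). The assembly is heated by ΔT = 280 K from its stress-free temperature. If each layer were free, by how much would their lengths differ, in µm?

GFRP laminate: α = 9.02×10⁻⁶/°F × 9/5 = 16.2×10⁻⁶/K.
Δα = |16.2 − 3.27|×10⁻⁶/K = 13.0×10⁻⁶/K.
ΔL_mismatch = Δα·L·ΔT = 13.0×10⁻⁶ × 126.0 mm × 280.0 K = 457 µm.

457 µm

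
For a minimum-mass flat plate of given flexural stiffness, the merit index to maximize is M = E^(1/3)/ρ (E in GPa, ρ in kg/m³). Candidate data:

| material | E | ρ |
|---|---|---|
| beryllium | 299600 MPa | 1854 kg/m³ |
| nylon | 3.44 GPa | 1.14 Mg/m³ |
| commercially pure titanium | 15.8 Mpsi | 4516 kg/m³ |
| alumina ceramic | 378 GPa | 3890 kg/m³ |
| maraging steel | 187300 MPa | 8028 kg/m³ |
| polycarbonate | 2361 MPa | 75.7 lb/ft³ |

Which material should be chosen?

Convert each candidate to consistent units, then evaluate M:
  beryllium: E = 299.6 GPa, ρ = 1854 kg/m³
  nylon: E = 3.440 GPa, ρ = 1140 kg/m³
  commercially pure titanium: E = 108.9 GPa, ρ = 4516 kg/m³
  alumina ceramic: E = 378.0 GPa, ρ = 3890 kg/m³
  maraging steel: E = 187.3 GPa, ρ = 8028 kg/m³
  polycarbonate: E = 2.361 GPa, ρ = 1213 kg/m³
  beryllium: M = 3.61×10⁻³
  alumina ceramic: M = 1.86×10⁻³
  nylon: M = 1.32×10⁻³
  polycarbonate: M = 1.10×10⁻³
  commercially pure titanium: M = 1.06×10⁻³
  maraging steel: M = 0.713×10⁻³
Highest index: beryllium.

beryllium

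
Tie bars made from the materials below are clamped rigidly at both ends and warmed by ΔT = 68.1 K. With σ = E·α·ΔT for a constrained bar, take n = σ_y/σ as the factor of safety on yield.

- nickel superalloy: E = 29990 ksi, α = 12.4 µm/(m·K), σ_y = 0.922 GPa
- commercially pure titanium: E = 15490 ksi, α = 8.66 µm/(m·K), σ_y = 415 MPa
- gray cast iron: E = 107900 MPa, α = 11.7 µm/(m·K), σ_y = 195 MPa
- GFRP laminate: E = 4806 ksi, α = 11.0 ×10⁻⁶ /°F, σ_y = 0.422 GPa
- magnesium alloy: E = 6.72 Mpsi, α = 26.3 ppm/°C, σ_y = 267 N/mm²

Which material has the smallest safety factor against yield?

Per material, after unit conversion:
  nickel superalloy: E = 206.8, α = 12.4, σ_y = 922.0 → σ = 175 MPa, n = 5.28
  commercially pure titanium: E = 106.8, α = 8.66, σ_y = 415.0 → σ = 63.0 MPa, n = 6.59
  gray cast iron: E = 107.9, α = 11.7, σ_y = 195.0 → σ = 86.0 MPa, n = 2.27
  GFRP laminate: E = 33.14, α = 19.8, σ_y = 422.0 → σ = 44.7 MPa, n = 9.44
  magnesium alloy: E = 46.33, α = 26.3, σ_y = 267.0 → σ = 83.0 MPa, n = 3.22
The minimum is gray cast iron at n = 2.27.

gray cast iron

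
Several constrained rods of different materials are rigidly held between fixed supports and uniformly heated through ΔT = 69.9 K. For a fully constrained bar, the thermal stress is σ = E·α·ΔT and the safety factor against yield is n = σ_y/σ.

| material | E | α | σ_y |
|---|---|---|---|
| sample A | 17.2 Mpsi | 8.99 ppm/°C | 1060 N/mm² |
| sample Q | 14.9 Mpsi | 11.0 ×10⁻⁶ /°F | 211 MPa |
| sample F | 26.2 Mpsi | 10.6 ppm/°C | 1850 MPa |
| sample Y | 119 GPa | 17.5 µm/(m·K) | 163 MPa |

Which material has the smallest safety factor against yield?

sample Y

Per material, after unit conversion:
  sample A: E = 118.6, α = 8.99, σ_y = 1060 → σ = 74.5 MPa, n = 14.2
  sample Q: E = 102.7, α = 19.8, σ_y = 211.0 → σ = 142 MPa, n = 1.48
  sample F: E = 180.6, α = 10.6, σ_y = 1850 → σ = 134 MPa, n = 13.8
  sample Y: E = 119.0, α = 17.5, σ_y = 163.0 → σ = 146 MPa, n = 1.12
The minimum is sample Y at n = 1.12.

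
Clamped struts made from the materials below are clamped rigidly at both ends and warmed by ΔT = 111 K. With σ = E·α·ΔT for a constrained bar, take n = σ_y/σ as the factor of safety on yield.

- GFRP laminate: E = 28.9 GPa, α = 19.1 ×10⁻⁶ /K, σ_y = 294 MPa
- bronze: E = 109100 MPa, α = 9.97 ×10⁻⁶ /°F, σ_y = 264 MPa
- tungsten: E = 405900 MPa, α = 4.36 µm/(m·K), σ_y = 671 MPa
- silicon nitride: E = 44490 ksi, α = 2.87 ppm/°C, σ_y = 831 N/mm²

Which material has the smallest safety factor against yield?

With everything in SI (GPa, ×10⁻⁶/K, MPa):
  GFRP laminate: E = 28.90, α = 19.1, σ_y = 294.0 → σ = 61.3 MPa, n = 4.80
  bronze: E = 109.1, α = 17.9, σ_y = 264.0 → σ = 217 MPa, n = 1.21
  tungsten: E = 405.9, α = 4.36, σ_y = 671.0 → σ = 196 MPa, n = 3.42
  silicon nitride: E = 306.7, α = 2.87, σ_y = 831.0 → σ = 97.7 MPa, n = 8.50
Smallest n: bronze with n = 1.21.

bronze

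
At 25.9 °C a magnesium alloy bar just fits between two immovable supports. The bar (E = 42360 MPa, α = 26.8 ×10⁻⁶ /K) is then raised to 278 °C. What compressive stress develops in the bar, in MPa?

286 MPa

E = 42360 MPa = 42.36 GPa.
ΔT = 252.1 K. Constrained thermal stress σ = E·α·ΔT = 42.36×10³ MPa × 26.8×10⁻⁶ × 252.1 = 286 MPa (compressive).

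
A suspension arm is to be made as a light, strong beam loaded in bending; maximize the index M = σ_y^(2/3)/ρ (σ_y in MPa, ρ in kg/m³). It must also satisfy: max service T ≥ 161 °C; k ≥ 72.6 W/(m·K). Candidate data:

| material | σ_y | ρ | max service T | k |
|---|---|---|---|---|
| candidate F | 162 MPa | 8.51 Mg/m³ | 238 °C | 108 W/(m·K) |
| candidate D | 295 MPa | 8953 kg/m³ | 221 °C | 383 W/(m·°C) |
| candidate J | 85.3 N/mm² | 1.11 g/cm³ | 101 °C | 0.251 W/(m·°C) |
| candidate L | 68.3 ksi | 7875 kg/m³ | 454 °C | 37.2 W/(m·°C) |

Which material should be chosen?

candidate D

Screen on constraints: max service T ≥ 161 °C; k ≥ 72.6 W/(m·K). Survivors: candidate F, candidate D.
Putting every candidate on a common basis:
  candidate F: σ_y = 162.0 MPa, ρ = 8510 kg/m³
  candidate D: σ_y = 295.0 MPa, ρ = 8953 kg/m³
  candidate D: M = 4.95×10⁻³
  candidate F: M = 3.49×10⁻³
Highest index: candidate D.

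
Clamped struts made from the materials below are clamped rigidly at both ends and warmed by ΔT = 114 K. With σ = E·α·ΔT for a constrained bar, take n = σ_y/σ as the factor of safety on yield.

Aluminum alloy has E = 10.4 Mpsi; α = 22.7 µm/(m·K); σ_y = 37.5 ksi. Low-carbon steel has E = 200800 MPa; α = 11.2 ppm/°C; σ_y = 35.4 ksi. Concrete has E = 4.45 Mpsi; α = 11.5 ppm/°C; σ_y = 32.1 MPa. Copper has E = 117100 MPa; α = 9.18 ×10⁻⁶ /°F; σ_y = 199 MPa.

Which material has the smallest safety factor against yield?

concrete

With everything in SI (GPa, ×10⁻⁶/K, MPa):
  aluminum alloy: E = 71.71, α = 22.7, σ_y = 258.6 → σ = 186 MPa, n = 1.39
  low-carbon steel: E = 200.8, α = 11.2, σ_y = 244.1 → σ = 256 MPa, n = 0.952
  concrete: E = 30.68, α = 11.5, σ_y = 32.10 → σ = 40.2 MPa, n = 0.798
  copper: E = 117.1, α = 16.5, σ_y = 199.0 → σ = 221 MPa, n = 0.902
Smallest n: concrete with n = 0.798.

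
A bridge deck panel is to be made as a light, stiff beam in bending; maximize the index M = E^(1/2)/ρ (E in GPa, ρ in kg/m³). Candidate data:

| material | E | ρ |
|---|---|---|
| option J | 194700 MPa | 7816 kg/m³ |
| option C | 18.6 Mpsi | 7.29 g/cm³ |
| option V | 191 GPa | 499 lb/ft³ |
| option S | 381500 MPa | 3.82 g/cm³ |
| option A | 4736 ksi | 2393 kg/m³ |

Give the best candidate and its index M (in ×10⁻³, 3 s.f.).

In SI units:
  option J: E = 194.7 GPa, ρ = 7816 kg/m³
  option C: E = 128.2 GPa, ρ = 7290 kg/m³
  option V: E = 191.0 GPa, ρ = 7993 kg/m³
  option S: E = 381.5 GPa, ρ = 3820 kg/m³
  option A: E = 32.65 GPa, ρ = 2393 kg/m³
  option S: M = 5.11×10⁻³
  option A: M = 2.39×10⁻³
  option J: M = 1.79×10⁻³
  option V: M = 1.73×10⁻³
  option C: M = 1.55×10⁻³
Highest index: option S.

option S, M = 5.11×10⁻³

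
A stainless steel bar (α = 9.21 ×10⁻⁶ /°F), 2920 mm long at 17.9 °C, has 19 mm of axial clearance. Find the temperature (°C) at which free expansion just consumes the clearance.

410 °C

α = 9.21×10⁻⁶/°F × 9/5 = 16.6×10⁻⁶/K.
α·L₀·ΔT = 19.0 mm ⇒ ΔT = 19.0 / (16.6×10⁻⁶ × 2920.0) = 392.5 K.
T = 17.9 + 392.5 = 410.4 °C.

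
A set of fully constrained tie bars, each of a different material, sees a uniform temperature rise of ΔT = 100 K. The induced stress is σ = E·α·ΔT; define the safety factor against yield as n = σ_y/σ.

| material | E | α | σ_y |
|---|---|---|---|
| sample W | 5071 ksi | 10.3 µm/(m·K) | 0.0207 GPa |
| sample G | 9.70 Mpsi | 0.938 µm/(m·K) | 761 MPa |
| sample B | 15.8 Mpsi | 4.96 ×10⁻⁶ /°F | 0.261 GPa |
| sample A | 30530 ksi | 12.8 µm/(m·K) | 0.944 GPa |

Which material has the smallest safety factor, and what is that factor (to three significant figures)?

Converting E to GPa, α to ×10⁻⁶/K, σ_y to MPa, then σ and n for each:
  sample W: E = 34.96, α = 10.3, σ_y = 20.70 → σ = 36.0 MPa, n = 0.575
  sample G: E = 66.88, α = 0.938, σ_y = 761.0 → σ = 6.27 MPa, n = 121
  sample B: E = 108.9, α = 8.93, σ_y = 261.0 → σ = 97.3 MPa, n = 2.68
  sample A: E = 210.5, α = 12.8, σ_y = 944.0 → σ = 269 MPa, n = 3.50
The minimum is sample W at n = 0.575.

sample W, n = 0.575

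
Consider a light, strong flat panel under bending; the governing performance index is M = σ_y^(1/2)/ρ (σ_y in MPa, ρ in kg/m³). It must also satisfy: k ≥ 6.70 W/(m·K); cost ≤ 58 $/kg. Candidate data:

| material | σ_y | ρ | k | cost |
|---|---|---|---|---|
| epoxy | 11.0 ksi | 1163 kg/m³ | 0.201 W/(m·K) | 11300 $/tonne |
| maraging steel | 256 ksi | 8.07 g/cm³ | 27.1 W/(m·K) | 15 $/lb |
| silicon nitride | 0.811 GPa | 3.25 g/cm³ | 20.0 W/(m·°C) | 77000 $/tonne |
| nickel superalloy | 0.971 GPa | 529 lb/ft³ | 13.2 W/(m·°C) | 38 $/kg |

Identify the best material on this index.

Screen on constraints: k ≥ 6.70 W/(m·K); cost ≤ 58 $/kg. Survivors: maraging steel, nickel superalloy.
After converting to SI:
  maraging steel: σ_y = 1765 MPa, ρ = 8070 kg/m³
  nickel superalloy: σ_y = 971.0 MPa, ρ = 8474 kg/m³
  maraging steel: M = 5.21×10⁻³
  nickel superalloy: M = 3.68×10⁻³
Maraging steel has the largest M.

maraging steel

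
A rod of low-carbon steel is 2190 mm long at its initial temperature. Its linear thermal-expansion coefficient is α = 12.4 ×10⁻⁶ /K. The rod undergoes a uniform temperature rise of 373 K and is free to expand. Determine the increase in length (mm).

ΔL = α·L₀·ΔT = 12.4×10⁻⁶ × 2190 mm × 373.0 K = 10.1 mm.

10.1 mm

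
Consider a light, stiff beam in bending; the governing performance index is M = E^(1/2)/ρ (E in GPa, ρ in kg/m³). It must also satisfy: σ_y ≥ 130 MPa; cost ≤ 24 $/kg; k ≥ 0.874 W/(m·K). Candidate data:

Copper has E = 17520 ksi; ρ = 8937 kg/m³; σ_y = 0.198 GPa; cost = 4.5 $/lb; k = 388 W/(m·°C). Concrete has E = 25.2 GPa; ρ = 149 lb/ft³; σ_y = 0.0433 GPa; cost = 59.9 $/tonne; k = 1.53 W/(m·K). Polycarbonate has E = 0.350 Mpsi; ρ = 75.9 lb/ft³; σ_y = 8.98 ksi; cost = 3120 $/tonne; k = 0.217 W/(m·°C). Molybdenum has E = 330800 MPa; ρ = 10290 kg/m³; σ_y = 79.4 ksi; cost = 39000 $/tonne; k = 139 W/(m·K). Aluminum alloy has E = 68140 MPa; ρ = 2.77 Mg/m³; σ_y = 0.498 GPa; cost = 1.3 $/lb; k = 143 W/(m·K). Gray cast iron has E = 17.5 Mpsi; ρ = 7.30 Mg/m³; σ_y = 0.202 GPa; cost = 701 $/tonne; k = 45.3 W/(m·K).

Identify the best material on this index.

Screen on constraints: σ_y ≥ 130 MPa; cost ≤ 24 $/kg; k ≥ 0.874 W/(m·K). Survivors: copper, aluminum alloy, gray cast iron.
Convert each candidate to consistent units, then evaluate M:
  copper: E = 120.8 GPa, ρ = 8937 kg/m³
  aluminum alloy: E = 68.14 GPa, ρ = 2770 kg/m³
  gray cast iron: E = 120.7 GPa, ρ = 7300 kg/m³
  aluminum alloy: M = 2.98×10⁻³
  gray cast iron: M = 1.50×10⁻³
  copper: M = 1.23×10⁻³
The maximum is for aluminum alloy.

aluminum alloy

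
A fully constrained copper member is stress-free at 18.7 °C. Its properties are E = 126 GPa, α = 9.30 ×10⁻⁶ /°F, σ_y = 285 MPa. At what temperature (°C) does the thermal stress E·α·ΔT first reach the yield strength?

154 °C

α = 9.30×10⁻⁶/°F × 9/5 = 16.7×10⁻⁶/K.
E·α·ΔT = 285.0 MPa ⇒ ΔT = 285.0 / (126.0×10³ × 16.7×10⁻⁶) = 135.1 K.
T = 18.7 + 135.1 = 153.8 °C.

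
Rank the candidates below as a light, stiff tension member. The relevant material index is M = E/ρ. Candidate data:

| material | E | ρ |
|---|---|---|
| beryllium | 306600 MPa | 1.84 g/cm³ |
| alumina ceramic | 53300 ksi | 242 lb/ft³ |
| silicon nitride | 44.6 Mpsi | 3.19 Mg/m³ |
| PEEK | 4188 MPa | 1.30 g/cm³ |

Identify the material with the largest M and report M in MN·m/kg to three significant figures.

In SI units:
  beryllium: E = 306.6 GPa, ρ = 1840 kg/m³
  alumina ceramic: E = 367.5 GPa, ρ = 3876 kg/m³
  silicon nitride: E = 307.5 GPa, ρ = 3190 kg/m³
  PEEK: E = 4.188 GPa, ρ = 1300 kg/m³
  beryllium: M = 167 MN·m/kg
  silicon nitride: M = 96.4 MN·m/kg
  alumina ceramic: M = 94.8 MN·m/kg
  PEEK: M = 3.22 MN·m/kg
Beryllium ranks first.

beryllium, M = 167 MN·m/kg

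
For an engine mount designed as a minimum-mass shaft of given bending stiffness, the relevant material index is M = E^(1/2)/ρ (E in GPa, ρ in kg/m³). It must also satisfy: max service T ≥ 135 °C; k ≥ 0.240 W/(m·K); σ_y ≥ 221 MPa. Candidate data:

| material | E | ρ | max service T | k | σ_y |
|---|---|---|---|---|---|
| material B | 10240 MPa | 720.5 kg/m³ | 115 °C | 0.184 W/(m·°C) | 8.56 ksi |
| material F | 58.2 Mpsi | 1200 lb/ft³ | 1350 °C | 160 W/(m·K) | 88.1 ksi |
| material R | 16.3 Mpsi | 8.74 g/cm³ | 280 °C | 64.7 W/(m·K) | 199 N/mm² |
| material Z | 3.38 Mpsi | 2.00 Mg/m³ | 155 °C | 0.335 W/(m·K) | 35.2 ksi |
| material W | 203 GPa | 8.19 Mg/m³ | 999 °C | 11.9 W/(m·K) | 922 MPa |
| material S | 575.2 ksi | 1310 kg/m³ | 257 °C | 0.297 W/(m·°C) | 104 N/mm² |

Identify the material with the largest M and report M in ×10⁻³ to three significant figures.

Screen on constraints: max service T ≥ 135 °C; k ≥ 0.240 W/(m·K); σ_y ≥ 221 MPa. Survivors: material F, material Z, material W.
After converting to SI:
  material F: E = 401.3 GPa, ρ = 19220 kg/m³
  material Z: E = 23.30 GPa, ρ = 2000 kg/m³
  material W: E = 203.0 GPa, ρ = 8190 kg/m³
  material Z: M = 2.41×10⁻³
  material W: M = 1.74×10⁻³
  material F: M = 1.04×10⁻³
Material Z ranks first.

material Z, M = 2.41×10⁻³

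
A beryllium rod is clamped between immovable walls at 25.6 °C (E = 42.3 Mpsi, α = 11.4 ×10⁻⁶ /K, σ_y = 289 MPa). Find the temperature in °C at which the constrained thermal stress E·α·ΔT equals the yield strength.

E = 42.3 Mpsi = 291.6 GPa.
E·α·ΔT = 289.0 MPa ⇒ ΔT = 289.0 / (291.6×10³ × 11.4×10⁻⁶) = 86.92 K.
T = 25.6 + 86.92 = 112.5 °C.

113 °C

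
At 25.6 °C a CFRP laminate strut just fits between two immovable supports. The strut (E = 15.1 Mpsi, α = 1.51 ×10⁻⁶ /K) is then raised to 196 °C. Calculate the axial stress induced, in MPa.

E = 15.1 Mpsi = 104.1 GPa.
ΔT = 170.4 K. Constrained thermal stress σ = E·α·ΔT = 104.1×10³ MPa × 1.51×10⁻⁶ × 170.4 = 26.8 MPa (compressive).

26.8 MPa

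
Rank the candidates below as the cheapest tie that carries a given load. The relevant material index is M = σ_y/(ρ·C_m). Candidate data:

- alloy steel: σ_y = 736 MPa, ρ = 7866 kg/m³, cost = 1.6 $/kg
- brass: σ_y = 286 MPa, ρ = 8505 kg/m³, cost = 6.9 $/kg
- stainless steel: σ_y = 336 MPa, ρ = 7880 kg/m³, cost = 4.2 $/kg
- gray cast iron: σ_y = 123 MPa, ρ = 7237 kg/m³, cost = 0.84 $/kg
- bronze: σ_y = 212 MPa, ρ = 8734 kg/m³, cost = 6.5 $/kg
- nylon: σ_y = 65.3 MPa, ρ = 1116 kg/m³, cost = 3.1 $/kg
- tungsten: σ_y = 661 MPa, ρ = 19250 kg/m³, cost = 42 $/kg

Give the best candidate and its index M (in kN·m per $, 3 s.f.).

alloy steel, M = 58.5 kN·m per $

Computing M directly (units already consistent):
  alloy steel: M = 58.5 kN·m per $
  gray cast iron: M = 20.2 kN·m per $
  nylon: M = 18.9 kN·m per $
  stainless steel: M = 10.2 kN·m per $
  brass: M = 4.87 kN·m per $
  bronze: M = 3.73 kN·m per $
  tungsten: M = 0.818 kN·m per $
The maximum is for alloy steel.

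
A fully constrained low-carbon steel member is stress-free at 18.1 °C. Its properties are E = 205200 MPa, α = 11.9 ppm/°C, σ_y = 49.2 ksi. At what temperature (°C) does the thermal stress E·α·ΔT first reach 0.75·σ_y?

122 °C

E = 205200 MPa = 205.2 GPa.
σ_y = 49.2 ksi = 339.2 MPa.
E·α·ΔT = 254.4 MPa ⇒ ΔT = 254.4 / (205.2×10³ × 11.9×10⁻⁶) = 104.2 K.
T = 18.1 + 104.2 = 122.3 °C.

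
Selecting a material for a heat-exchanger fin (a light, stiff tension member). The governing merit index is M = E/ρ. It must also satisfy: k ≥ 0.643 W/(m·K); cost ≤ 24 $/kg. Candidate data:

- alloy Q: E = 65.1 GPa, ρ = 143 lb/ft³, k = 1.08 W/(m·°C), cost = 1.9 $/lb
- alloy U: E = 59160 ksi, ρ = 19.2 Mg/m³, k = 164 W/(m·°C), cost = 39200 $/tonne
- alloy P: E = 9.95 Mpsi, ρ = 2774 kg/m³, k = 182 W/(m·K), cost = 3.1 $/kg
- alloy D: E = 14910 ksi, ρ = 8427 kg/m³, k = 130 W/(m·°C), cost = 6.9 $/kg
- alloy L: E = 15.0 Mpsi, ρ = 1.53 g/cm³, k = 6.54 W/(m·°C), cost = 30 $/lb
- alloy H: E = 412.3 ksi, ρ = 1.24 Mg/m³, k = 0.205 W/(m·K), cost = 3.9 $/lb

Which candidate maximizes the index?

alloy Q

Screen on constraints: k ≥ 0.643 W/(m·K); cost ≤ 24 $/kg. Survivors: alloy Q, alloy P, alloy D.
Putting every candidate on a common basis:
  alloy Q: E = 65.10 GPa, ρ = 2291 kg/m³
  alloy P: E = 68.60 GPa, ρ = 2774 kg/m³
  alloy D: E = 102.8 GPa, ρ = 8427 kg/m³
  alloy Q: M = 28.4 MN·m/kg
  alloy P: M = 24.7 MN·m/kg
  alloy D: M = 12.2 MN·m/kg
The maximum is for alloy Q.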